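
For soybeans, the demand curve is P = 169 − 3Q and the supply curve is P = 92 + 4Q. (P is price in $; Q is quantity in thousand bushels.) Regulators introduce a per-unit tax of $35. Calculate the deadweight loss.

$87.50 thousand

Competitive equilibrium: 169 − 3Q = 92 + 4Q → Q* = 11, P* = 136.
With the tax, the buyer price exceeds the seller price by 35: (169 − 3Q) − (92 + 4Q) = 35 → Q' = 6.
ΔQ = 11 − 6 = 5; the wedge equals the tax, 35.
Deadweight loss = ½ × 5 × 35 = $87.50 thousand.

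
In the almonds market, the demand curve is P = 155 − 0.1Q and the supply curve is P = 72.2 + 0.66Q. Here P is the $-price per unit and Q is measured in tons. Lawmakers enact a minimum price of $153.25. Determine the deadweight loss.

Competitive equilibrium: 155 − 0.1Q = 72.2 + 0.66Q → Q* = 108.9474, P* = 144.1053.
At the floor P = 153.25, quantity demanded = (155 − 153.25)/0.1 = 17.5.
Sellers' marginal cost at Q' = 17.5: 72.2 + 0.66·17.5 = 83.75.
ΔQ = 108.9474 − 17.5 = 91.4474; wedge = 153.25 − 83.75 = 69.5.
Welfare loss = ½ × 91.4474 × 69.5 = $3177.80.

$3177.80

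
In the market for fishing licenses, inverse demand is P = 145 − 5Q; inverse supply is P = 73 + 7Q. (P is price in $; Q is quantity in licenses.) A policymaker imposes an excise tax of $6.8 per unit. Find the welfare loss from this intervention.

Competitive equilibrium: 145 − 5Q = 73 + 7Q → Q* = 6, P* = 115.
With the tax, the buyer price exceeds the seller price by 6.8: (145 − 5Q) − (73 + 7Q) = 6.8 → Q' = 5.4333.
ΔQ = 6 − 5.4333 = 0.5667; the wedge equals the tax, 6.8.
The triangle = ½ × 0.5667 × 6.8 = $1.93.

$1.93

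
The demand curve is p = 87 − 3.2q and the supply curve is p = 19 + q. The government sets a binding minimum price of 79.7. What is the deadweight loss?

Competitive equilibrium: 87 − 3.2q = 19 + q → q* = 16.1905, p* = 35.1905.
At the floor p = 79.7, quantity demanded = (87 − 79.7)/3.2 = 2.2813.
Sellers' marginal cost at q' = 2.2813: 19 + 1·2.2813 = 21.2813.
Δq = 16.1905 − 2.2813 = 13.9092; wedge = 79.7 − 21.2813 = 58.4187.
The triangle = ½ × 13.9092 × 58.4187 = 406.28.

406.28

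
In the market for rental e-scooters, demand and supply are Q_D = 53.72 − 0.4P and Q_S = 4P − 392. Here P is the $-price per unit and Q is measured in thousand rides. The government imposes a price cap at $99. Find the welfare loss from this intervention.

$116.38 thousand

In inverse form: demand P = 134.3 − 2.5Q, supply P = 98 + 0.25Q.
Competitive equilibrium: 134.3 − 2.5Q = 98 + 0.25Q → Q* = 13.2, P* = 101.3.
At the ceiling P = 99, quantity supplied = (99 − 98)/0.25 = 4.
Willingness to pay at Q' = 4: 134.3 − 2.5·4 = 124.3.
ΔQ = 13.2 − 4 = 9.2; wedge = 124.3 − 99 = 25.3.
DWL = ½ × 9.2 × 25.3 = $116.38 thousand.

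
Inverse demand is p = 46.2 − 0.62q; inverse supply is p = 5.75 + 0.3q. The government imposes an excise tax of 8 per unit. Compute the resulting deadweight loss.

Competitive equilibrium: 46.2 − 0.62q = 5.75 + 0.3q → q* = 43.9674, p* = 18.9402.
With the tax, the buyer price exceeds the seller price by 8: (46.2 − 0.62q) − (5.75 + 0.3q) = 8 → q' = 35.2717.
Δq = 43.9674 − 35.2717 = 8.6957; the wedge equals the tax, 8.
DWL = ½ × 8.6957 × 8 = 34.78.

34.78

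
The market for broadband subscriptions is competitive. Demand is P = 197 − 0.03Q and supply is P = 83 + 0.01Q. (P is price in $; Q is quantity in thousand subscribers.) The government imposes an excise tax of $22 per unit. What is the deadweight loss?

Competitive equilibrium: 197 − 0.03Q = 83 + 0.01Q → Q* = 2850, P* = 111.5.
With the tax, the buyer price exceeds the seller price by 22: (197 − 0.03Q) − (83 + 0.01Q) = 22 → Q' = 2300.
ΔQ = 2850 − 2300 = 550; the wedge equals the tax, 22.
DWL = ½ × 550 × 22 = $6050 thousand.

$6050 thousand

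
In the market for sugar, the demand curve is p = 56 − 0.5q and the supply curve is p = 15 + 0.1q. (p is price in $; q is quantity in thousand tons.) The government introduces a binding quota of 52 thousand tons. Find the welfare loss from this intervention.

$80.03 thousand

Competitive equilibrium: 56 − 0.5q = 15 + 0.1q → q* = 68.3333, p* = 21.8333.
At q = 52: demand price = 56 − 0.5·52 = 30; supply price = 15 + 0.1·52 = 20.2.
Δq = 68.3333 − 52 = 16.3333; wedge = 30 − 20.2 = 9.8.
DWL = ½ × 16.3333 × 9.8 = $80.03 thousand.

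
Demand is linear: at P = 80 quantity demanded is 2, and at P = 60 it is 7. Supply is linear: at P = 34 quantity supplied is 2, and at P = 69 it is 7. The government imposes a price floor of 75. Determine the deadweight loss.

Demand slope = (60 − 80)/(7 − 2) = −4, so P = 88 − 4Q.
Supply slope = (69 − 34)/(7 − 2) = 7, so P = 20 + 7Q.
Competitive equilibrium: 88 − 4Q = 20 + 7Q → Q* = 6.1818, P* = 63.2727.
At the floor P = 75, quantity demanded = (88 − 75)/4 = 3.25.
Sellers' marginal cost at Q' = 3.25: 20 + 7·3.25 = 42.75.
ΔQ = 6.1818 − 3.25 = 2.9318; wedge = 75 − 42.75 = 32.25.
Welfare loss = ½ × 2.9318 × 32.25 = 47.28.

47.28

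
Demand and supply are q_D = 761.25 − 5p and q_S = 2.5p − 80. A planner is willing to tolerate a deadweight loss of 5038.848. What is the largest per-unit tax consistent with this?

In inverse form: demand p = 152.25 − 0.2q, supply p = 32 + 0.4q.
Competitive equilibrium: 152.25 − 0.2q = 32 + 0.4q → q* = 200.4167, p* = 112.1667.
A tax t gives Δq = t/0.6 and wedge t, so DWL = t²/1.2.
t²/1.2 = 5038.848 → t² = 6046.6176 → t = 77.76.

77.76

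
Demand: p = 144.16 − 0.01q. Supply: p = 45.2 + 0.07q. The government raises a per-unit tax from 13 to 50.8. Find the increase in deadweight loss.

15072.75

Competitive equilibrium: 144.16 − 0.01q = 45.2 + 0.07q → q* = 1237, p* = 131.79.
For a per-unit tax t: Δq = t/0.08, so DWL = ½·t·(t/0.08) = t²/0.16.
At t = 13: DWL = 1056.25. At t = 50.8: DWL = 16129.
Increase = 16129 − 1056.25 = 15072.75.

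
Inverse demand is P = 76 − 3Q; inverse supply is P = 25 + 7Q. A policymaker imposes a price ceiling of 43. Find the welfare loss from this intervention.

Competitive equilibrium: 76 − 3Q = 25 + 7Q → Q* = 5.1, P* = 60.7.
At the ceiling P = 43, quantity supplied = (43 − 25)/7 = 2.5714.
Willingness to pay at Q' = 2.5714: 76 − 3·2.5714 = 68.2858.
ΔQ = 5.1 − 2.5714 = 2.5286; wedge = 68.2858 − 43 = 25.2858.
The triangle = ½ × 2.5286 × 25.2858 = 31.97.

31.97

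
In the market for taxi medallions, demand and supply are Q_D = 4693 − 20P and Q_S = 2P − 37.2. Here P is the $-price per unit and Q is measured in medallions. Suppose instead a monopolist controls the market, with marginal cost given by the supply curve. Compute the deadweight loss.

$294.68

In inverse form: demand P = 234.65 − 0.05Q, supply P = 18.6 + 0.5Q.
Competitive equilibrium: 234.65 − 0.05Q = 18.6 + 0.5Q → Q* = 392.8182, P* = 215.0091.
Marginal revenue: MR = 234.65 − 0.1Q. Set MR = MC: 234.65 − 0.1Q = 18.6 + 0.5Q → Q_m = 360.0833.
Price P_m = 234.65 − 0.05·360.0833 = 216.6458; MC(Q_m) = 18.6 + 0.5·360.0833 = 198.6417.
Competitive Q* = 392.8182, so ΔQ = 32.7349; wedge = 216.6458 − 198.6417 = 18.0041.
DWL = ½ × 32.7349 × 18.0041 = $294.68.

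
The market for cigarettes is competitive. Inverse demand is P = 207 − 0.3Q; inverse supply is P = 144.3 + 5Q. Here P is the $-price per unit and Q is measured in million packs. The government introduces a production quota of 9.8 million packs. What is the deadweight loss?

Competitive equilibrium: 207 − 0.3Q = 144.3 + 5Q → Q* = 11.8302, P* = 203.4509.
At Q = 9.8: demand price = 207 − 0.3·9.8 = 204.06; supply price = 144.3 + 5·9.8 = 193.3.
ΔQ = 11.8302 − 9.8 = 2.0302; wedge = 204.06 − 193.3 = 10.76.
Welfare loss = ½ × 2.0302 × 10.76 = $10.92 million.

$10.92 million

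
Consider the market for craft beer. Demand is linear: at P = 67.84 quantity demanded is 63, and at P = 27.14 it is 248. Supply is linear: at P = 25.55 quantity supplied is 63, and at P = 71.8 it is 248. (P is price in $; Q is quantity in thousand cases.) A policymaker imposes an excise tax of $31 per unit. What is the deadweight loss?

$1022.34 thousand

Demand slope = (27.14 − 67.84)/(248 − 63) = −0.22, so P = 81.7 − 0.22Q.
Supply slope = (71.8 − 25.55)/(248 − 63) = 0.25, so P = 9.8 + 0.25Q.
Competitive equilibrium: 81.7 − 0.22Q = 9.8 + 0.25Q → Q* = 152.9787, P* = 48.0447.
With the tax, the buyer price exceeds the seller price by 31: (81.7 − 0.22Q) − (9.8 + 0.25Q) = 31 → Q' = 87.0213.
ΔQ = 152.9787 − 87.0213 = 65.9574; the wedge equals the tax, 31.
The triangle = ½ × 65.9574 × 31 = $1022.34 thousand.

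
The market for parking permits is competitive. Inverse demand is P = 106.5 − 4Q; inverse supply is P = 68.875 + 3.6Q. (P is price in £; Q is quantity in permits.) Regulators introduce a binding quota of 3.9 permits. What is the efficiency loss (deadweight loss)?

Competitive equilibrium: 106.5 − 4Q = 68.875 + 3.6Q → Q* = 4.9507, P* = 86.6974.
At Q = 3.9: demand price = 106.5 − 4·3.9 = 90.9; supply price = 68.875 + 3.6·3.9 = 82.915.
ΔQ = 4.9507 − 3.9 = 1.0507; wedge = 90.9 − 82.915 = 7.985.
Deadweight loss = ½ × 1.0507 × 7.985 = £4.19.

£4.19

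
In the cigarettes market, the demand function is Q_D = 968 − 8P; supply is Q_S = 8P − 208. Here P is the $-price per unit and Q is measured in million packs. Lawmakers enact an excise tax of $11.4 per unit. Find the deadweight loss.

$259.92 million

In inverse form: demand P = 121 − 0.125Q, supply P = 26 + 0.125Q.
Competitive equilibrium: 121 − 0.125Q = 26 + 0.125Q → Q* = 380, P* = 73.5.
With the tax, the buyer price exceeds the seller price by 11.4: (121 − 0.125Q) − (26 + 0.125Q) = 11.4 → Q' = 334.4.
ΔQ = 380 − 334.4 = 45.6; the wedge equals the tax, 11.4.
DWL = ½ × 45.6 × 11.4 = $259.92 million.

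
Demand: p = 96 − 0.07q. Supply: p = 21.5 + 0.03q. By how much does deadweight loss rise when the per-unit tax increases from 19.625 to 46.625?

Competitive equilibrium: 96 − 0.07q = 21.5 + 0.03q → q* = 745, p* = 43.85.
For a per-unit tax t: Δq = t/0.1, so DWL = ½·t·(t/0.1) = t²/0.2.
At t = 19.625: DWL = 1925.703. At t = 46.625: DWL = 10869.453.
Increase = 10869.453 − 1925.703 = 8943.75.

8943.75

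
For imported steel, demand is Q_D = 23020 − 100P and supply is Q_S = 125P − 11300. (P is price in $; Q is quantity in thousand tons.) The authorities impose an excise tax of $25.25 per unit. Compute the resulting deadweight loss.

In inverse form: demand P = 230.2 − 0.01Q, supply P = 90.4 + 0.008Q.
Competitive equilibrium: 230.2 − 0.01Q = 90.4 + 0.008Q → Q* = 7766.6667, P* = 152.5333.
With the tax, the buyer price exceeds the seller price by 25.25: (230.2 − 0.01Q) − (90.4 + 0.008Q) = 25.25 → Q' = 6363.8889.
ΔQ = 7766.6667 − 6363.8889 = 1402.7778; the wedge equals the tax, 25.25.
Welfare loss = ½ × 1402.7778 × 25.25 = $17710.07 thousand.

$17710.07 thousand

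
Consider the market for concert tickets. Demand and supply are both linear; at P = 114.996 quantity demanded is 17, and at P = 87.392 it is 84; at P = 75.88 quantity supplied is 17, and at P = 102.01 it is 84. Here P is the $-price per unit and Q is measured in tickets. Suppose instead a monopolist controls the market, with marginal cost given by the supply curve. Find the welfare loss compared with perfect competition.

$199.80

Demand slope = (87.392 − 114.996)/(84 − 17) = −0.412, so P = 122 − 0.412Q.
Supply slope = (102.01 − 75.88)/(84 − 17) = 0.39, so P = 69.25 + 0.39Q.
Competitive equilibrium: 122 − 0.412Q = 69.25 + 0.39Q → Q* = 65.7731, P* = 94.9015.
Marginal revenue: MR = 122 − 0.824Q. Set MR = MC: 122 − 0.824Q = 69.25 + 0.39Q → Q_m = 43.4514.
Price P_m = 122 − 0.412·43.4514 = 104.098; MC(Q_m) = 69.25 + 0.39·43.4514 = 86.196.
Competitive Q* = 65.7731, so ΔQ = 22.3217; wedge = 104.098 − 86.196 = 17.902.
The triangle = ½ × 22.3217 × 17.902 = $199.80.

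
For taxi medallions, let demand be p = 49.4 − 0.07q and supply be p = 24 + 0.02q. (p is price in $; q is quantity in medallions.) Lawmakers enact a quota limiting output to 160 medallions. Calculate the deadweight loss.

Competitive equilibrium: 49.4 − 0.07q = 24 + 0.02q → q* = 282.2222, p* = 29.6444.
At q = 160: demand price = 49.4 − 0.07·160 = 38.2; supply price = 24 + 0.02·160 = 27.2.
Δq = 282.2222 − 160 = 122.2222; wedge = 38.2 − 27.2 = 11.
Welfare loss = ½ × 122.2222 × 11 = $672.22.

$672.22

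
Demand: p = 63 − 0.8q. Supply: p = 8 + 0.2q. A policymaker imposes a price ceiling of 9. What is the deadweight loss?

1250

Competitive equilibrium: 63 − 0.8q = 8 + 0.2q → q* = 55, p* = 19.
At the ceiling p = 9, quantity supplied = (9 − 8)/0.2 = 5.
Willingness to pay at q' = 5: 63 − 0.8·5 = 59.
Δq = 55 − 5 = 50; wedge = 59 − 9 = 50.
Welfare loss = ½ × 50 × 50 = 1250.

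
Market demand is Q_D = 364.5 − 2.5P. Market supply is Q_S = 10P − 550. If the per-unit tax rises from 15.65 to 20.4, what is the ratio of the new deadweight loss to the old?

In inverse form: demand P = 145.8 − 0.4Q, supply P = 55 + 0.1Q.
Competitive equilibrium: 145.8 − 0.4Q = 55 + 0.1Q → Q* = 181.6, P* = 73.16.
For a per-unit tax t: ΔQ = t/0.5, so DWL = ½·t·(t/0.5) = t²/1.
At t = 15.65: DWL = 244.9225. At t = 20.4: DWL = 416.16.
Ratio = (20.4/15.65)² = 1.699.

1.699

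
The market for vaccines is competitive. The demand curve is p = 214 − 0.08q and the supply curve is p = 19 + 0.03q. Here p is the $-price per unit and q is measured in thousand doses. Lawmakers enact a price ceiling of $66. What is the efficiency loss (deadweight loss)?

$2335.35 thousand

Competitive equilibrium: 214 − 0.08q = 19 + 0.03q → q* = 1772.72727, p* = 72.18182.
At the ceiling p = 66, quantity supplied = (66 − 19)/0.03 = 1566.66667.
Willingness to pay at q' = 1566.66667: 214 − 0.08·1566.66667 = 88.66667.
Δq = 1772.72727 − 1566.66667 = 206.0606; wedge = 88.66667 − 66 = 22.66667.
DWL = ½ × 206.0606 × 22.66667 = $2335.35 thousand.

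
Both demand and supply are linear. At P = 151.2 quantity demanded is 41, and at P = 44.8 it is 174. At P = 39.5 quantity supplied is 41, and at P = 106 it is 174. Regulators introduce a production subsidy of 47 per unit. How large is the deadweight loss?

Demand slope = (44.8 − 151.2)/(174 − 41) = −0.8, so P = 184 − 0.8Q.
Supply slope = (106 − 39.5)/(174 − 41) = 0.5, so P = 19 + 0.5Q.
Competitive equilibrium: 184 − 0.8Q = 19 + 0.5Q → Q* = 126.92308, P* = 82.46154.
The subsidy lowers effective supply by 47: P = 0.5Q − 28.
New quantity: 184 − 0.8Q = 0.5Q − 28 → Q' = 163.07692.
Overproduction ΔQ = 163.07692 − 126.92308 = 36.15384; wedge = subsidy = 47.
DWL = ½ × 36.15384 × 47 = 849.62.

849.62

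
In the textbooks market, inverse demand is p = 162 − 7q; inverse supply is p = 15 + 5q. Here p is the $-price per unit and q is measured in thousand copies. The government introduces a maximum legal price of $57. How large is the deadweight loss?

$88.935 thousand

Competitive equilibrium: 162 − 7q = 15 + 5q → q* = 12.25, p* = 76.25.
At the ceiling p = 57, quantity supplied = (57 − 15)/5 = 8.4.
Willingness to pay at q' = 8.4: 162 − 7·8.4 = 103.2.
Δq = 12.25 − 8.4 = 3.85; wedge = 103.2 − 57 = 46.2.
DWL = ½ × 3.85 × 46.2 = $88.935 thousand.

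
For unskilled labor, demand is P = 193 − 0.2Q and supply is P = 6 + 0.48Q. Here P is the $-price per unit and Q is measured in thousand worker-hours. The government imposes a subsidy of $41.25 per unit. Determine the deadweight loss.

Competitive equilibrium: 193 − 0.2Q = 6 + 0.48Q → Q* = 275, P* = 138.
The subsidy lowers effective supply by 41.25: P = 0.48Q − 35.25.
New quantity: 193 − 0.2Q = 0.48Q − 35.25 → Q' = 335.6618.
Overproduction ΔQ = 335.6618 − 275 = 60.6618; wedge = subsidy = 41.25.
The triangle = ½ × 60.6618 × 41.25 = $1251.15 thousand.

$1251.15 thousand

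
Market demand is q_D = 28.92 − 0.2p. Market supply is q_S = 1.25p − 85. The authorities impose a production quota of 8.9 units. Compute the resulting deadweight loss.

53.79

In inverse form: demand p = 144.6 − 5q, supply p = 68 + 0.8q.
Competitive equilibrium: 144.6 − 5q = 68 + 0.8q → q* = 13.2069, p* = 78.5655.
At q = 8.9: demand price = 144.6 − 5·8.9 = 100.1; supply price = 68 + 0.8·8.9 = 75.12.
Δq = 13.2069 − 8.9 = 4.3069; wedge = 100.1 − 75.12 = 24.98.
Welfare loss = ½ × 4.3069 × 24.98 = 53.79.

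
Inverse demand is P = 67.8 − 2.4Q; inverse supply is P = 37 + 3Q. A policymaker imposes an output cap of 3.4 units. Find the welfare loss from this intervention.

Competitive equilibrium: 67.8 − 2.4Q = 37 + 3Q → Q* = 5.7037, P* = 54.1111.
At Q = 3.4: demand price = 67.8 − 2.4·3.4 = 59.64; supply price = 37 + 3·3.4 = 47.2.
ΔQ = 5.7037 − 3.4 = 2.3037; wedge = 59.64 − 47.2 = 12.44.
DWL = ½ × 2.3037 × 12.44 = 14.33.

14.33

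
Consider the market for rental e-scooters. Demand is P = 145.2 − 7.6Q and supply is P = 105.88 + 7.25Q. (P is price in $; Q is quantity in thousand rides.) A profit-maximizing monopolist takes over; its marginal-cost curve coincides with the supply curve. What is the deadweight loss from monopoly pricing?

Competitive equilibrium: 145.2 − 7.6Q = 105.88 + 7.25Q → Q* = 2.6478, P* = 125.0766.
Marginal revenue: MR = 145.2 − 15.2Q. Set MR = MC: 145.2 − 15.2Q = 105.88 + 7.25Q → Q_m = 1.7514.
Price P_m = 145.2 − 7.6·1.7514 = 131.8894; MC(Q_m) = 105.88 + 7.25·1.7514 = 118.5777.
Competitive Q* = 2.6478, so ΔQ = 0.8964; wedge = 131.8894 − 118.5777 = 13.3117.
Welfare loss = ½ × 0.8964 × 13.3117 = $5.97 thousand.

$5.97 thousand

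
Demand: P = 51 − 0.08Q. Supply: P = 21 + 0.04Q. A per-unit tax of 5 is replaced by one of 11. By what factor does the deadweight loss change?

Competitive equilibrium: 51 − 0.08Q = 21 + 0.04Q → Q* = 250, P* = 31.
For a per-unit tax t: ΔQ = t/0.12, so DWL = ½·t·(t/0.12) = t²/0.24.
At t = 5: DWL = 104.167. At t = 11: DWL = 504.167.
Ratio = (11/5)² = 4.84.

4.84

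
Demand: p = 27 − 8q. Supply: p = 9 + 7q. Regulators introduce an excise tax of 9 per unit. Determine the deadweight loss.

Competitive equilibrium: 27 − 8q = 9 + 7q → q* = 1.2, p* = 17.4.
With the tax, the buyer price exceeds the seller price by 9: (27 − 8q) − (9 + 7q) = 9 → q' = 0.6.
Δq = 1.2 − 0.6 = 0.6; the wedge equals the tax, 9.
Deadweight loss = ½ × 0.6 × 9 = 2.70.

2.70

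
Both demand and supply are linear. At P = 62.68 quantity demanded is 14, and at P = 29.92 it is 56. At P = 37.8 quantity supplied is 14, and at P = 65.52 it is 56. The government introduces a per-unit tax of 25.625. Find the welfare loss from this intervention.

Demand slope = (29.92 − 62.68)/(56 − 14) = −0.78, so P = 73.6 − 0.78Q.
Supply slope = (65.52 − 37.8)/(56 − 14) = 0.66, so P = 28.56 + 0.66Q.
Competitive equilibrium: 73.6 − 0.78Q = 28.56 + 0.66Q → Q* = 31.2778, P* = 49.2033.
With the tax, the buyer price exceeds the seller price by 25.625: (73.6 − 0.78Q) − (28.56 + 0.66Q) = 25.625 → Q' = 13.4826.
ΔQ = 31.2778 − 13.4826 = 17.7952; the wedge equals the tax, 25.625.
The triangle = ½ × 17.7952 × 25.625 = 228.

228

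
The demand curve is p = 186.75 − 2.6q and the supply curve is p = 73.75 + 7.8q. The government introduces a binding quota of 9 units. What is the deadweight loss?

Competitive equilibrium: 186.75 − 2.6q = 73.75 + 7.8q → q* = 10.8654, p* = 158.5.
At q = 9: demand price = 186.75 − 2.6·9 = 163.35; supply price = 73.75 + 7.8·9 = 143.95.
Δq = 10.8654 − 9 = 1.8654; wedge = 163.35 − 143.95 = 19.4.
DWL = ½ × 1.8654 × 19.4 = 18.09.

18.09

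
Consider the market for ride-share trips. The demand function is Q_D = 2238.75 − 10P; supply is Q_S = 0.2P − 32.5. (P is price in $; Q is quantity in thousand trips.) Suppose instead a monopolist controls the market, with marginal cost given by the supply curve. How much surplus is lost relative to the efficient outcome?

$0.14 thousand

In inverse form: demand P = 223.875 − 0.1Q, supply P = 162.5 + 5Q.
Competitive equilibrium: 223.875 − 0.1Q = 162.5 + 5Q → Q* = 12.0343, P* = 222.6716.
Marginal revenue: MR = 223.875 − 0.2Q. Set MR = MC: 223.875 − 0.2Q = 162.5 + 5Q → Q_m = 11.8029.
Price P_m = 223.875 − 0.1·11.8029 = 222.6947; MC(Q_m) = 162.5 + 5·11.8029 = 221.5145.
Competitive Q* = 12.0343, so ΔQ = 0.2314; wedge = 222.6947 − 221.5145 = 1.1802.
Welfare loss = ½ × 0.2314 × 1.1802 = $0.14 thousand.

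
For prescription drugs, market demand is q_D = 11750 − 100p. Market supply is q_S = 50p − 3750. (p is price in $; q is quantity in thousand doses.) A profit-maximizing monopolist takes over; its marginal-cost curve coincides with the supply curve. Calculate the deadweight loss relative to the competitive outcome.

In inverse form: demand p = 117.5 − 0.01q, supply p = 75 + 0.02q.
Competitive equilibrium: 117.5 − 0.01q = 75 + 0.02q → q* = 1416.6667, p* = 103.3333.
Marginal revenue: MR = 117.5 − 0.02q. Set MR = MC: 117.5 − 0.02q = 75 + 0.02q → q_m = 1062.5.
Price p_m = 117.5 − 0.01·1062.5 = 106.875; MC(q_m) = 75 + 0.02·1062.5 = 96.25.
Competitive q* = 1416.6667, so Δq = 354.1667; wedge = 106.875 − 96.25 = 10.625.
Welfare loss = ½ × 354.1667 × 10.625 = $1881.51 thousand.

$1881.51 thousand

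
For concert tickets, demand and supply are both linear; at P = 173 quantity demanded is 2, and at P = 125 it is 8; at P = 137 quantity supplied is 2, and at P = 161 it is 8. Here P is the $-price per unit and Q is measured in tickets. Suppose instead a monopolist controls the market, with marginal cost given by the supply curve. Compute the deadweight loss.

Demand slope = (125 − 173)/(8 − 2) = −8, so P = 189 − 8Q.
Supply slope = (161 − 137)/(8 − 2) = 4, so P = 129 + 4Q.
Competitive equilibrium: 189 − 8Q = 129 + 4Q → Q* = 5, P* = 149.
Marginal revenue: MR = 189 − 16Q. Set MR = MC: 189 − 16Q = 129 + 4Q → Q_m = 3.
Price P_m = 189 − 8·3 = 165; MC(Q_m) = 129 + 4·3 = 141.
Competitive Q* = 5, so ΔQ = 2; wedge = 165 − 141 = 24.
DWL = ½ × 2 × 24 = $24.

$24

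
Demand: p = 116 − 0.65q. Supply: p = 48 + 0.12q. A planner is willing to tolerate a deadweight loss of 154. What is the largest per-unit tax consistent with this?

Competitive equilibrium: 116 − 0.65q = 48 + 0.12q → q* = 88.3117, p* = 58.5974.
A tax t gives Δq = t/0.77 and wedge t, so DWL = t²/1.54.
t²/1.54 = 154 → t² = 237.16 → t = 15.4.

15.4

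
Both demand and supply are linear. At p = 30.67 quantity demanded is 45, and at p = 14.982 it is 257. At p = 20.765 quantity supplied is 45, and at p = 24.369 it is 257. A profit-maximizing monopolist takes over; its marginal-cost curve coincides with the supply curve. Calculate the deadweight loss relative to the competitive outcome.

216.61

Demand slope = (14.982 − 30.67)/(257 − 45) = −0.074, so p = 34 − 0.074q.
Supply slope = (24.369 − 20.765)/(257 − 45) = 0.017, so p = 20 + 0.017q.
Competitive equilibrium: 34 − 0.074q = 20 + 0.017q → q* = 153.8462, p* = 22.6154.
Marginal revenue: MR = 34 − 0.148q. Set MR = MC: 34 − 0.148q = 20 + 0.017q → q_m = 84.8485.
Price p_m = 34 − 0.074·84.8485 = 27.7212; MC(q_m) = 20 + 0.017·84.8485 = 21.4424.
Competitive q* = 153.8462, so Δq = 68.9977; wedge = 27.7212 − 21.4424 = 6.2788.
Welfare loss = ½ × 68.9977 × 6.2788 = 216.61.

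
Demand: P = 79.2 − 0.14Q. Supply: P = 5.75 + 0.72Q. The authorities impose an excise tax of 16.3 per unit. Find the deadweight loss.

Competitive equilibrium: 79.2 − 0.14Q = 5.75 + 0.72Q → Q* = 85.407, P* = 67.243.
With the tax, the buyer price exceeds the seller price by 16.3: (79.2 − 0.14Q) − (5.75 + 0.72Q) = 16.3 → Q' = 66.4535.
ΔQ = 85.407 − 66.4535 = 18.9535; the wedge equals the tax, 16.3.
Deadweight loss = ½ × 18.9535 × 16.3 = 154.47.

154.47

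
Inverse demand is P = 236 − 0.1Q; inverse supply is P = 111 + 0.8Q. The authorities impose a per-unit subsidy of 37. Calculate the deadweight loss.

Competitive equilibrium: 236 − 0.1Q = 111 + 0.8Q → Q* = 138.8889, P* = 222.1111.
The subsidy lowers effective supply by 37: P = 74 + 0.8Q.
New quantity: 236 − 0.1Q = 74 + 0.8Q → Q' = 180.
Overproduction ΔQ = 180 − 138.8889 = 41.1111; wedge = subsidy = 37.
Deadweight loss = ½ × 41.1111 × 37 = 760.56.

760.56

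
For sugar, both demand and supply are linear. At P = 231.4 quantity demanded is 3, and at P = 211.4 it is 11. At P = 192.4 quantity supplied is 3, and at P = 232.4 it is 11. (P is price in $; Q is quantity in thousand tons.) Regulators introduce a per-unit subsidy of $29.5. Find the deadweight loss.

Demand slope = (211.4 − 231.4)/(11 − 3) = −2.5, so P = 238.9 − 2.5Q.
Supply slope = (232.4 − 192.4)/(11 − 3) = 5, so P = 177.4 + 5Q.
Competitive equilibrium: 238.9 − 2.5Q = 177.4 + 5Q → Q* = 8.2, P* = 218.4.
The subsidy lowers effective supply by 29.5: P = 147.9 + 5Q.
New quantity: 238.9 − 2.5Q = 147.9 + 5Q → Q' = 12.1333.
Overproduction ΔQ = 12.1333 − 8.2 = 3.9333; wedge = subsidy = 29.5.
Welfare loss = ½ × 3.9333 × 29.5 = $58.02 thousand.

$58.02 thousand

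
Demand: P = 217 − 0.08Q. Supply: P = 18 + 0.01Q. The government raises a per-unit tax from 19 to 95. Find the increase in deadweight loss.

48133.33

Competitive equilibrium: 217 − 0.08Q = 18 + 0.01Q → Q* = 2211.1111, P* = 40.1111.
For a per-unit tax t: ΔQ = t/0.09, so DWL = ½·t·(t/0.09) = t²/0.18.
At t = 19: DWL = 2005.556. At t = 95: DWL = 50138.889.
Increase = 50138.889 − 2005.556 = 48133.33.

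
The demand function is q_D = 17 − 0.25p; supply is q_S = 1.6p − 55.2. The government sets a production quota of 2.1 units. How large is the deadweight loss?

In inverse form: demand p = 68 − 4q, supply p = 34.5 + 0.625q.
Competitive equilibrium: 68 − 4q = 34.5 + 0.625q → q* = 7.2432, p* = 39.027.
At q = 2.1: demand price = 68 − 4·2.1 = 59.6; supply price = 34.5 + 0.625·2.1 = 35.8125.
Δq = 7.2432 − 2.1 = 5.1432; wedge = 59.6 − 35.8125 = 23.7875.
Deadweight loss = ½ × 5.1432 × 23.7875 = 61.17.

61.17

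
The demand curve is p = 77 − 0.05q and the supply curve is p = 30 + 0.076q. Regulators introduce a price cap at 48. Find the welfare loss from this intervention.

Competitive equilibrium: 77 − 0.05q = 30 + 0.076q → q* = 373.0159, p* = 58.3492.
At the ceiling p = 48, quantity supplied = (48 − 30)/0.076 = 236.8421.
Willingness to pay at q' = 236.8421: 77 − 0.05·236.8421 = 65.1579.
Δq = 373.0159 − 236.8421 = 136.1738; wedge = 65.1579 − 48 = 17.1579.
The triangle = ½ × 136.1738 × 17.1579 = 1168.23.

1168.23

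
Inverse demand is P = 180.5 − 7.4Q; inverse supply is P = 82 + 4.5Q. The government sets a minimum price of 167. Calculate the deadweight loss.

247.76

Competitive equilibrium: 180.5 − 7.4Q = 82 + 4.5Q → Q* = 8.2773, P* = 119.2479.
At the floor P = 167, quantity demanded = (180.5 − 167)/7.4 = 1.8243.
Sellers' marginal cost at Q' = 1.8243: 82 + 4.5·1.8243 = 90.2094.
ΔQ = 8.2773 − 1.8243 = 6.453; wedge = 167 − 90.2094 = 76.7906.
Welfare loss = ½ × 6.453 × 76.7906 = 247.76.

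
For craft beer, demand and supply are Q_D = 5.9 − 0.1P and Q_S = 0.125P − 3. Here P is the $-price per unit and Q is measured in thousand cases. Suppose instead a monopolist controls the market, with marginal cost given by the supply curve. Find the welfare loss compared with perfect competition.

In inverse form: demand P = 59 − 10Q, supply P = 24 + 8Q.
Competitive equilibrium: 59 − 10Q = 24 + 8Q → Q* = 1.9444, P* = 39.5556.
Marginal revenue: MR = 59 − 20Q. Set MR = MC: 59 − 20Q = 24 + 8Q → Q_m = 1.25.
Price P_m = 59 − 10·1.25 = 46.5; MC(Q_m) = 24 + 8·1.25 = 34.
Competitive Q* = 1.9444, so ΔQ = 0.6944; wedge = 46.5 − 34 = 12.5.
The triangle = ½ × 0.6944 × 12.5 = $4.34 thousand.

$4.34 thousand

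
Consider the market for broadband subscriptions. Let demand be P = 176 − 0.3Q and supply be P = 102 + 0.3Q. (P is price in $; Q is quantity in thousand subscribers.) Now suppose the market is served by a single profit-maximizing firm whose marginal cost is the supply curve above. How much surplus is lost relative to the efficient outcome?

$507.04 thousand

Competitive equilibrium: 176 − 0.3Q = 102 + 0.3Q → Q* = 123.3333, P* = 139.
Marginal revenue: MR = 176 − 0.6Q. Set MR = MC: 176 − 0.6Q = 102 + 0.3Q → Q_m = 82.2222.
Price P_m = 176 − 0.3·82.2222 = 151.3333; MC(Q_m) = 102 + 0.3·82.2222 = 126.6667.
Competitive Q* = 123.3333, so ΔQ = 41.1111; wedge = 151.3333 − 126.6667 = 24.6666.
The triangle = ½ × 41.1111 × 24.6666 = $507.04 thousand.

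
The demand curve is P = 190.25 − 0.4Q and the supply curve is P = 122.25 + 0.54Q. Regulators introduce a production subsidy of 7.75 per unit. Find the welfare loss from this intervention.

31.95

Competitive equilibrium: 190.25 − 0.4Q = 122.25 + 0.54Q → Q* = 72.3404, P* = 161.3138.
The subsidy lowers effective supply by 7.75: P = 114.5 + 0.54Q.
New quantity: 190.25 − 0.4Q = 114.5 + 0.54Q → Q' = 80.5851.
Overproduction ΔQ = 80.5851 − 72.3404 = 8.2447; wedge = subsidy = 7.75.
Welfare loss = ½ × 8.2447 × 7.75 = 31.95.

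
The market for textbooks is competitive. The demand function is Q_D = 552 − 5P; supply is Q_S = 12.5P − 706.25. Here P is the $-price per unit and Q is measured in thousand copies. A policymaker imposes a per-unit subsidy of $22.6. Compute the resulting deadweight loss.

In inverse form: demand P = 110.4 − 0.2Q, supply P = 56.5 + 0.08Q.
Competitive equilibrium: 110.4 − 0.2Q = 56.5 + 0.08Q → Q* = 192.5, P* = 71.9.
The subsidy lowers effective supply by 22.6: P = 33.9 + 0.08Q.
New quantity: 110.4 − 0.2Q = 33.9 + 0.08Q → Q' = 273.2143.
Overproduction ΔQ = 273.2143 − 192.5 = 80.7143; wedge = subsidy = 22.6.
The triangle = ½ × 80.7143 × 22.6 = $912.07 thousand.

$912.07 thousand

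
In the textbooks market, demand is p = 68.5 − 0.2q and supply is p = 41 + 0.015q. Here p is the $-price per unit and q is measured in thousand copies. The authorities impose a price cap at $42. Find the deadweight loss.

Competitive equilibrium: 68.5 − 0.2q = 41 + 0.015q → q* = 127.907, p* = 42.9186.
At the ceiling p = 42, quantity supplied = (42 − 41)/0.015 = 66.6667.
Willingness to pay at q' = 66.6667: 68.5 − 0.2·66.6667 = 55.1667.
Δq = 127.907 − 66.6667 = 61.2403; wedge = 55.1667 − 42 = 13.1667.
The triangle = ½ × 61.2403 × 13.1667 = $403.17 thousand.

$403.17 thousand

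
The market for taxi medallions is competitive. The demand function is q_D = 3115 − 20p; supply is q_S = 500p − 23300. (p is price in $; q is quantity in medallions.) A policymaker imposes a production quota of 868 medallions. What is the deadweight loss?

$39401.85

In inverse form: demand p = 155.75 − 0.05q, supply p = 46.6 + 0.002q.
Competitive equilibrium: 155.75 − 0.05q = 46.6 + 0.002q → q* = 2099.0385, p* = 50.7981.
At q = 868: demand price = 155.75 − 0.05·868 = 112.35; supply price = 46.6 + 0.002·868 = 48.336.
Δq = 2099.0385 − 868 = 1231.0385; wedge = 112.35 − 48.336 = 64.014.
Deadweight loss = ½ × 1231.0385 × 64.014 = $39401.85.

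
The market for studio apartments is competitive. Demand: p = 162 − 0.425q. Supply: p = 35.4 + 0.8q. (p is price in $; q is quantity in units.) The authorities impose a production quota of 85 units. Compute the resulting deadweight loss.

$206.17

Competitive equilibrium: 162 − 0.425q = 35.4 + 0.8q → q* = 103.3469, p* = 118.0776.
At q = 85: demand price = 162 − 0.425·85 = 125.875; supply price = 35.4 + 0.8·85 = 103.4.
Δq = 103.3469 − 85 = 18.3469; wedge = 125.875 − 103.4 = 22.475.
DWL = ½ × 18.3469 × 22.475 = $206.17.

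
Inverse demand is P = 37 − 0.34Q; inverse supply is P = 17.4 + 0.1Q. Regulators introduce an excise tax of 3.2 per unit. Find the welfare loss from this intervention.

11.64

Competitive equilibrium: 37 − 0.34Q = 17.4 + 0.1Q → Q* = 44.5455, P* = 21.8545.
With the tax, the buyer price exceeds the seller price by 3.2: (37 − 0.34Q) − (17.4 + 0.1Q) = 3.2 → Q' = 37.2727.
ΔQ = 44.5455 − 37.2727 = 7.2728; the wedge equals the tax, 3.2.
The triangle = ½ × 7.2728 × 3.2 = 11.64.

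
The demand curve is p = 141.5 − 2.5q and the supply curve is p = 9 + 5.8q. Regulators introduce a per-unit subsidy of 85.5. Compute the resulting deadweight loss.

440.38

Competitive equilibrium: 141.5 − 2.5q = 9 + 5.8q → q* = 15.9639, p* = 101.5904.
The subsidy lowers effective supply by 85.5: p = 5.8q − 76.5.
New quantity: 141.5 − 2.5q = 5.8q − 76.5 → q' = 26.2651.
Overproduction Δq = 26.2651 − 15.9639 = 10.3012; wedge = subsidy = 85.5.
Deadweight loss = ½ × 10.3012 × 85.5 = 440.38.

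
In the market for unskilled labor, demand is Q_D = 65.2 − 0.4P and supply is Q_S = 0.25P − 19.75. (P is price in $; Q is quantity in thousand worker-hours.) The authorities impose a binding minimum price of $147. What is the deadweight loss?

In inverse form: demand P = 163 − 2.5Q, supply P = 79 + 4Q.
Competitive equilibrium: 163 − 2.5Q = 79 + 4Q → Q* = 12.9231, P* = 130.6923.
At the floor P = 147, quantity demanded = (163 − 147)/2.5 = 6.4.
Sellers' marginal cost at Q' = 6.4: 79 + 4·6.4 = 104.6.
ΔQ = 12.9231 − 6.4 = 6.5231; wedge = 147 − 104.6 = 42.4.
The triangle = ½ × 6.5231 × 42.4 = $138.29 thousand.

$138.29 thousand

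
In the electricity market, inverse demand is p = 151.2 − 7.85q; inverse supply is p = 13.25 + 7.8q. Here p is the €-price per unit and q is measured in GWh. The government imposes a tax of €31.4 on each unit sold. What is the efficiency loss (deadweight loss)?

€31.50

Competitive equilibrium: 151.2 − 7.85q = 13.25 + 7.8q → q* = 8.8147, p* = 82.0046.
With the tax, the buyer price exceeds the seller price by 31.4: (151.2 − 7.85q) − (13.25 + 7.8q) = 31.4 → q' = 6.8083.
Δq = 8.8147 − 6.8083 = 2.0064; the wedge equals the tax, 31.4.
DWL = ½ × 2.0064 × 31.4 = €31.50.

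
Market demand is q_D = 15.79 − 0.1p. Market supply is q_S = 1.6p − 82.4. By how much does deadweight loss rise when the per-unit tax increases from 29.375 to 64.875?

In inverse form: demand p = 157.9 − 10q, supply p = 51.5 + 0.625q.
Competitive equilibrium: 157.9 − 10q = 51.5 + 0.625q → q* = 10.0141, p* = 57.7588.
For a per-unit tax t: Δq = t/10.625, so DWL = ½·t·(t/10.625) = t²/21.25.
At t = 29.375: DWL = 40.607. At t = 64.875: DWL = 198.06.
Increase = 198.06 − 40.607 = 157.45.

157.45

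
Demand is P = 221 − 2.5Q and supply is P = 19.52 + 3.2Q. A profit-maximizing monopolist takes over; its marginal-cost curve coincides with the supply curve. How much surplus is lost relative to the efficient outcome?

Competitive equilibrium: 221 − 2.5Q = 19.52 + 3.2Q → Q* = 35.3474, P* = 132.6316.
Marginal revenue: MR = 221 − 5Q. Set MR = MC: 221 − 5Q = 19.52 + 3.2Q → Q_m = 24.5707.
Price P_m = 221 − 2.5·24.5707 = 159.5733; MC(Q_m) = 19.52 + 3.2·24.5707 = 98.1462.
Competitive Q* = 35.3474, so ΔQ = 10.7767; wedge = 159.5733 − 98.1462 = 61.4271.
Welfare loss = ½ × 10.7767 × 61.4271 = 330.99.

330.99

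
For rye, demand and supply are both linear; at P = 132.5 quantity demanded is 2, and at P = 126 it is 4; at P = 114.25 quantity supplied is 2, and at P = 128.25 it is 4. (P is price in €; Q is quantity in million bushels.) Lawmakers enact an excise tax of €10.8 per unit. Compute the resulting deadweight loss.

Demand slope = (126 − 132.5)/(4 − 2) = −3.25, so P = 139 − 3.25Q.
Supply slope = (128.25 − 114.25)/(4 − 2) = 7, so P = 100.25 + 7Q.
Competitive equilibrium: 139 − 3.25Q = 100.25 + 7Q → Q* = 3.7805, P* = 126.7134.
With the tax, the buyer price exceeds the seller price by 10.8: (139 − 3.25Q) − (100.25 + 7Q) = 10.8 → Q' = 2.7268.
ΔQ = 3.7805 − 2.7268 = 1.0537; the wedge equals the tax, 10.8.
Deadweight loss = ½ × 1.0537 × 10.8 = €5.69 million.

€5.69 million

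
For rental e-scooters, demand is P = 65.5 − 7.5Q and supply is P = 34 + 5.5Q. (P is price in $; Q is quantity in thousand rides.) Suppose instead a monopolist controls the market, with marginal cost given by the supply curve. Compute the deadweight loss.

$5.11 thousand

Competitive equilibrium: 65.5 − 7.5Q = 34 + 5.5Q → Q* = 2.4231, P* = 47.3269.
Marginal revenue: MR = 65.5 − 15Q. Set MR = MC: 65.5 − 15Q = 34 + 5.5Q → Q_m = 1.5366.
Price P_m = 65.5 − 7.5·1.5366 = 53.9755; MC(Q_m) = 34 + 5.5·1.5366 = 42.4513.
Competitive Q* = 2.4231, so ΔQ = 0.8865; wedge = 53.9755 − 42.4513 = 11.5242.
Deadweight loss = ½ × 0.8865 × 11.5242 = $5.11 thousand.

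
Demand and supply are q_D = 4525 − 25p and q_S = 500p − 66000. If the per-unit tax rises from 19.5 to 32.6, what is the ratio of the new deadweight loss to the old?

In inverse form: demand p = 181 − 0.04q, supply p = 132 + 0.002q.
Competitive equilibrium: 181 − 0.04q = 132 + 0.002q → q* = 1166.6667, p* = 134.3333.
For a per-unit tax t: Δq = t/0.042, so DWL = ½·t·(t/0.042) = t²/0.084.
At t = 19.5: DWL = 4526.786. At t = 32.6: DWL = 12651.905.
Ratio = (32.6/19.5)² = 2.795.

2.795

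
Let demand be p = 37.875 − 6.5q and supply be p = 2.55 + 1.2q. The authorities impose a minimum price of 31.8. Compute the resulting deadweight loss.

51.38

Competitive equilibrium: 37.875 − 6.5q = 2.55 + 1.2q → q* = 4.5877, p* = 8.0552.
At the floor p = 31.8, quantity demanded = (37.875 − 31.8)/6.5 = 0.9346.
Sellers' marginal cost at q' = 0.9346: 2.55 + 1.2·0.9346 = 3.6715.
Δq = 4.5877 − 0.9346 = 3.6531; wedge = 31.8 − 3.6715 = 28.1285.
DWL = ½ × 3.6531 × 28.1285 = 51.38.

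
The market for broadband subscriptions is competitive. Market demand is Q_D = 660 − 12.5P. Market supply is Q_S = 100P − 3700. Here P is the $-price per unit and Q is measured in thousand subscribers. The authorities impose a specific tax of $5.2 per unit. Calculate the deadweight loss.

In inverse form: demand P = 52.8 − 0.08Q, supply P = 37 + 0.01Q.
Competitive equilibrium: 52.8 − 0.08Q = 37 + 0.01Q → Q* = 175.5556, P* = 38.7556.
With the tax, the buyer price exceeds the seller price by 5.2: (52.8 − 0.08Q) − (37 + 0.01Q) = 5.2 → Q' = 117.7778.
ΔQ = 175.5556 − 117.7778 = 57.7778; the wedge equals the tax, 5.2.
DWL = ½ × 57.7778 × 5.2 = $150.22 thousand.

$150.22 thousand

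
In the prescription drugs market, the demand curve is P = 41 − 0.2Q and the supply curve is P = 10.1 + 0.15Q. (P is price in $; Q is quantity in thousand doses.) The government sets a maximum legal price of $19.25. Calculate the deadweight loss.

Competitive equilibrium: 41 − 0.2Q = 10.1 + 0.15Q → Q* = 88.2857, P* = 23.3429.
At the ceiling P = 19.25, quantity supplied = (19.25 − 10.1)/0.15 = 61.
Willingness to pay at Q' = 61: 41 − 0.2·61 = 28.8.
ΔQ = 88.2857 − 61 = 27.2857; wedge = 28.8 − 19.25 = 9.55.
The triangle = ½ × 27.2857 × 9.55 = $130.29 thousand.

$130.29 thousand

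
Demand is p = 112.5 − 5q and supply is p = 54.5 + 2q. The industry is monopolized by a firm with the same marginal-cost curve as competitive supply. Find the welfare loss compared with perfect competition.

Competitive equilibrium: 112.5 − 5q = 54.5 + 2q → q* = 8.2857, p* = 71.0714.
Marginal revenue: MR = 112.5 − 10q. Set MR = MC: 112.5 − 10q = 54.5 + 2q → q_m = 4.8333.
Price p_m = 112.5 − 5·4.8333 = 88.3335; MC(q_m) = 54.5 + 2·4.8333 = 64.1666.
Competitive q* = 8.2857, so Δq = 3.4524; wedge = 88.3335 − 64.1666 = 24.1669.
Welfare loss = ½ × 3.4524 × 24.1669 = 41.72.

41.72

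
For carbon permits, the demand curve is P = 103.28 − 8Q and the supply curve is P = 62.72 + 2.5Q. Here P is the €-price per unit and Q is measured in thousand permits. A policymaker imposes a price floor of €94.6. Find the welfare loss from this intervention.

€40.51 thousand

Competitive equilibrium: 103.28 − 8Q = 62.72 + 2.5Q → Q* = 3.8629, P* = 72.3771.
At the floor P = 94.6, quantity demanded = (103.28 − 94.6)/8 = 1.085.
Sellers' marginal cost at Q' = 1.085: 62.72 + 2.5·1.085 = 65.4325.
ΔQ = 3.8629 − 1.085 = 2.7779; wedge = 94.6 − 65.4325 = 29.1675.
DWL = ½ × 2.7779 × 29.1675 = €40.51 thousand.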